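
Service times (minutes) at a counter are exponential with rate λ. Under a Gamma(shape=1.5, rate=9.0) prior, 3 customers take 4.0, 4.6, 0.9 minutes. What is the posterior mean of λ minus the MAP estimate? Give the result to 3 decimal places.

0.054

Σ times = 9.5. Posterior: Gamma(shape = 1.5+3 = 4.5, rate = 9.0+9.5 = 18.5).
Mode = (α−1)/β = 3.5/18.5 = 0.189.
Mean = α/β = 4.5/18.5 = 0.243.
Difference = 0.243 − 0.189 = 0.054.
Mean > mode: the posterior has a right tail.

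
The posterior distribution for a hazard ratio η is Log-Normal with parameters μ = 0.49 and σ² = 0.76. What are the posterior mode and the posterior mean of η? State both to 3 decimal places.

posterior mode = 0.763, posterior mean = 2.387

Mode = exp(μ − σ²) = exp(-0.27) = 0.763.
Mean = exp(μ + σ²/2) = exp(0.870) = 2.387.
The posterior is right-skewed, so the mean exceeds the mode.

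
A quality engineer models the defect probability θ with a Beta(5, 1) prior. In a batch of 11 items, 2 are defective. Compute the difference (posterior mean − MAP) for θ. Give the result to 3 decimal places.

0.012

Posterior: Beta(5+2, 1+9) = Beta(7, 10).
Mode = (7−1)/(7+10−2) = 6/15 = 0.400.
Mean = 7/(7+10) = 7/17 = 0.412.
Difference = 0.412 − 0.400 = 0.012.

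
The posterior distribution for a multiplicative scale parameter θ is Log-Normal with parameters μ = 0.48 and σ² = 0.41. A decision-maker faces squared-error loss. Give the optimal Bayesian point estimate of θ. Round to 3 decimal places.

1.984

Mode = exp(μ − σ²) = exp(0.07) = 1.073.
Mean = exp(μ + σ²/2) = exp(0.685) = 1.984.
Squared-error loss ⇒ the optimal estimator is the posterior mean.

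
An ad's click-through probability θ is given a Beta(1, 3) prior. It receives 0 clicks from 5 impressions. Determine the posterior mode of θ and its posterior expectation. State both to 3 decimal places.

Posterior: Beta(1+0, 3+5) = Beta(1, 8).
Since α = 1 ≤ 1 and β > 1, the Beta density is monotone decreasing on [0,1]; the mode is at 0.
Mean = 1/(1+8) = 0.111.

θ_MAP = 0.000, E[θ|data] = 0.111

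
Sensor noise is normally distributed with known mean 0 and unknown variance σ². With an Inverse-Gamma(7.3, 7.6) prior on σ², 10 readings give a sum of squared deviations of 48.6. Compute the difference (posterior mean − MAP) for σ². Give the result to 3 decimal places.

0.425

Posterior: Inverse-Gamma(shape = 7.3+10/2 = 12.3, scale = 7.6+48.6/2 = 31.9).
Mode = β/(α+1) = 31.9/13.3 = 2.398.
Mean = β/(α−1) = 31.9/11.3 = 2.823.
Difference = 2.823 − 2.398 = 0.425.
The mean is pulled above the mode by the posterior's right skew.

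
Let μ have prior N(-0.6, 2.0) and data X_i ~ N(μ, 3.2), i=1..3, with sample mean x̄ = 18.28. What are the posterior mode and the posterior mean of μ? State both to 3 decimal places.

μ_MAP = 11.713, E[μ|data] = 11.713

Posterior for μ is Normal. Precision-weighted mean: (1/2.0·-0.6 + 3/3.2·18.28) / (1/2.0 + 3/3.2) = 11.713.
A Normal posterior is symmetric, so mode = mean.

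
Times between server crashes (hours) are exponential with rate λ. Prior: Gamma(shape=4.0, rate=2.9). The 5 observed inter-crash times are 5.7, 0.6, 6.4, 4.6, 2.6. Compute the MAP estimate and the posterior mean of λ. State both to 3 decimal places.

MAP = 0.351, posterior mean = 0.395

Σ times = 19.9. Posterior: Gamma(shape = 4.0+5 = 9.0, rate = 2.9+19.9 = 22.8).
Mode = (α−1)/β = 8.0/22.8 = 0.351.
Mean = α/β = 9.0/22.8 = 0.395.
The posterior is right-skewed, so the mean exceeds the mode.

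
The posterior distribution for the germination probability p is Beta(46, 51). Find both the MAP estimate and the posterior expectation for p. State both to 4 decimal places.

MAP = 0.4737, posterior mean = 0.4742

Mode = (46−1)/(46+51−2) = 45/95 = 0.4737.
Mean = 46/(46+51) = 46/97 = 0.4742.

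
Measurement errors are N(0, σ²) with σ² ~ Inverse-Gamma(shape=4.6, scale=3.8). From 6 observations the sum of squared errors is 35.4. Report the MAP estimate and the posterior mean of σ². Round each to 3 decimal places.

Posterior: Inverse-Gamma(shape = 4.6+6/2 = 7.6, scale = 3.8+35.4/2 = 21.5).
Mode = β/(α+1) = 21.5/8.6 = 2.500.
Mean = β/(α−1) = 21.5/6.6 = 3.258.

MAP = 2.500; posterior mean = 3.258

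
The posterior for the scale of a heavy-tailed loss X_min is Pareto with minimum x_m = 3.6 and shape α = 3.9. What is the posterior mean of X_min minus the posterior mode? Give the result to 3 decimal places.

1.241

The Pareto density is strictly decreasing on [x_m, ∞), so the mode is x_m = 3.600.
Mean = α·x_m/(α−1) = 3.9·3.6/2.9 = 4.841.
Difference = 4.841 − 3.600 = 1.241.
The posterior is right-skewed, so the mean exceeds the mode.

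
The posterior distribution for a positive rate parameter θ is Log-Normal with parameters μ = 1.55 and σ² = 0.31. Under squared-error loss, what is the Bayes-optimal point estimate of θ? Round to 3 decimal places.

5.501

Mode = exp(μ − σ²) = exp(1.24) = 3.456.
Mean = exp(μ + σ²/2) = exp(1.705) = 5.501.
Squared-error loss ⇒ the optimal estimator is the posterior mean.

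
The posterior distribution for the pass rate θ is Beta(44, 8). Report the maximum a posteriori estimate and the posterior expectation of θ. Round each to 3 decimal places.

Mode = (44−1)/(44+8−2) = 43/50 = 0.860.
Mean = 44/(44+8) = 44/52 = 0.846.

MAP: 0.860. Posterior mean: 0.846.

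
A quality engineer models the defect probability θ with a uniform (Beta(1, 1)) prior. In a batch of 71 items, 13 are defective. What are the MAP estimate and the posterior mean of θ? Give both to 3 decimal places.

MAP = 0.183; posterior mean = 0.192

Posterior: Beta(1+13, 1+58) = Beta(14, 59).
Mode = (14−1)/(14+59−2) = 13/71 = 0.183.
With a flat prior the MAP equals the MLE, 13/71.
Mean = 14/(14+59) = 14/73 = 0.192.
Mean > mode: the posterior has a right tail.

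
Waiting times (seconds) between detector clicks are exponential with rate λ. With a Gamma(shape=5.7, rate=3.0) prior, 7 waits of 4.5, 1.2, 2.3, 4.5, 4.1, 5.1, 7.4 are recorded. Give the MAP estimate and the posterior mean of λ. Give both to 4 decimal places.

Σ times = 29.1. Posterior: Gamma(shape = 5.7+7 = 12.7, rate = 3.0+29.1 = 32.1).
Mode = (α−1)/β = 11.7/32.1 = 0.3645.
Mean = α/β = 12.7/32.1 = 0.3956.

λ_MAP = 0.3645, E[λ|data] = 0.3956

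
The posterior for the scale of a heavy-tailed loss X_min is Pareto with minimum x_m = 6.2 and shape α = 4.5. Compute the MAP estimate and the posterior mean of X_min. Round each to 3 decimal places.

MAP = 6.200; posterior mean = 7.971

The Pareto density is strictly decreasing on [x_m, ∞), so the mode is x_m = 6.200.
Mean = α·x_m/(α−1) = 4.5·6.2/3.5 = 7.971.
The mean is pulled above the mode by the posterior's right skew.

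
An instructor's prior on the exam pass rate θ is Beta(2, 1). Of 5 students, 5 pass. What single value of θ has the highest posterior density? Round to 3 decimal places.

1.000

Posterior: Beta(2+5, 1+0) = Beta(7, 1).
Since β = 1 ≤ 1 and α > 1, the Beta density is monotone increasing on [0,1]; the mode is at 1.
Mean = 7/(7+1) = 0.875.
This is the posterior mode — the MAP estimate.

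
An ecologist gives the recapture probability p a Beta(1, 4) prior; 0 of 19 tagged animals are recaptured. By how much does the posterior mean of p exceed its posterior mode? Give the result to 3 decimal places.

Posterior: Beta(1+0, 4+19) = Beta(1, 23).
Since α = 1 ≤ 1 and β > 1, the Beta density is monotone decreasing on [0,1]; the mode is at 0.
Mean = 1/(1+23) = 0.042.
Difference = 0.042 − 0.000 = 0.042.
The mean is pulled above the mode by the posterior's right skew.

0.042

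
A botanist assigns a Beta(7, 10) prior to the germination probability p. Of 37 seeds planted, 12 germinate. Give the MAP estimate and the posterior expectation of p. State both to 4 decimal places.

Posterior: Beta(7+12, 10+25) = Beta(19, 35).
Mode = (19−1)/(19+35−2) = 18/52 = 0.3462.
Mean = 19/(19+35) = 19/54 = 0.3519.
Mean > mode: the posterior has a right tail.

MAP: 0.3462. Posterior mean: 0.3519.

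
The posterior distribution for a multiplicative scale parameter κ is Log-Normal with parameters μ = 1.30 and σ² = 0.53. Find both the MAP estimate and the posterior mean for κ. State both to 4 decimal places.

Mode = exp(μ − σ²) = exp(0.77) = 2.1598.
Mean = exp(μ + σ²/2) = exp(1.565) = 4.7827.
The mean is pulled above the mode by the posterior's right skew.

MAP: 2.1598. Posterior mean: 4.7827.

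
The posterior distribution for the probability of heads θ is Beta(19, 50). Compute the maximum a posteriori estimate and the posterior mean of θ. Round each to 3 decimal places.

MAP = 0.269, posterior mean = 0.275

Mode = (19−1)/(19+50−2) = 18/67 = 0.269.
Mean = 19/(19+50) = 19/69 = 0.275.
The mean is pulled above the mode by the posterior's right skew.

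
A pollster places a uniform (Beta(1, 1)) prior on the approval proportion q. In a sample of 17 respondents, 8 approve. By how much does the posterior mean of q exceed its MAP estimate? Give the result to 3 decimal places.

0.003

Posterior: Beta(1+8, 1+9) = Beta(9, 10).
Mode = (9−1)/(9+10−2) = 8/17 = 0.471.
Mean = 9/(9+10) = 9/19 = 0.474.
Difference = 0.474 − 0.471 = 0.003.
The posterior is right-skewed, so the mean exceeds the mode.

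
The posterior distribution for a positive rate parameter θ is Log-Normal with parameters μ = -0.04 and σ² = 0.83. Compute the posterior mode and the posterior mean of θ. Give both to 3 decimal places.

Mode = exp(μ − σ²) = exp(-0.87) = 0.419.
Mean = exp(μ + σ²/2) = exp(0.375) = 1.455.

MAP = 0.419; posterior mean = 1.455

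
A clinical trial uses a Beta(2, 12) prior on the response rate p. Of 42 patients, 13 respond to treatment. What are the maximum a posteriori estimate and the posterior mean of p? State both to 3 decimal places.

Posterior: Beta(2+13, 12+29) = Beta(15, 41).
Mode = (15−1)/(15+41−2) = 14/54 = 0.259.
Mean = 15/(15+41) = 15/56 = 0.268.

MAP = 0.259; posterior mean = 0.268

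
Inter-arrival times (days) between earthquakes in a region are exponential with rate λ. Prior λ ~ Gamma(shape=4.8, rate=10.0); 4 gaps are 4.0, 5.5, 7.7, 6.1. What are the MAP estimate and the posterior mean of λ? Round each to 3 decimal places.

Σ times = 23.3. Posterior: Gamma(shape = 4.8+4 = 8.8, rate = 10.0+23.3 = 33.3).
Mode = (α−1)/β = 7.8/33.3 = 0.234.
Mean = α/β = 8.8/33.3 = 0.264.

MAP: 0.234. Posterior mean: 0.264.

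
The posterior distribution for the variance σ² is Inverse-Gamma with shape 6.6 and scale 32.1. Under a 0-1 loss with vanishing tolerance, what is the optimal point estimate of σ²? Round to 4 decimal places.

Mode = β/(α+1) = 32.1/7.6 = 4.2237.
Mean = β/(α−1) = 32.1/5.6 = 5.7321.
This is the posterior mode — the MAP estimate.

4.2237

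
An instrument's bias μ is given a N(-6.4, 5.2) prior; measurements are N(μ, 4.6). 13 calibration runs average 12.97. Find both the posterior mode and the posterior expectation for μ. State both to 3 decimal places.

posterior mode = 11.736, posterior expectation = 11.736

Posterior for μ is Normal. Precision-weighted mean: (1/5.2·-6.4 + 13/4.6·12.97) / (1/5.2 + 13/4.6) = 11.736.
A Normal posterior is symmetric, so mode = mean.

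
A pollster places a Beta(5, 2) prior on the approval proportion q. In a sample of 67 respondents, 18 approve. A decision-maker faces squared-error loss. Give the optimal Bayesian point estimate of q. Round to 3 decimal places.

Posterior: Beta(5+18, 2+49) = Beta(23, 51).
Mode = (23−1)/(23+51−2) = 22/72 = 0.306.
Mean = 23/(23+51) = 23/74 = 0.311.
Squared-error loss ⇒ the optimal estimator is the posterior mean.

0.311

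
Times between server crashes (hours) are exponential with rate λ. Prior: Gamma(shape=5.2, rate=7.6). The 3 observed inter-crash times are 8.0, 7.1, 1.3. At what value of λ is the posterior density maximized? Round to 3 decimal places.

Σ times = 16.4. Posterior: Gamma(shape = 5.2+3 = 8.2, rate = 7.6+16.4 = 24.0).
Mode = (α−1)/β = 7.2/24.0 = 0.300.
Mean = α/β = 8.2/24.0 = 0.342.
This is the posterior mode — the MAP estimate.

0.300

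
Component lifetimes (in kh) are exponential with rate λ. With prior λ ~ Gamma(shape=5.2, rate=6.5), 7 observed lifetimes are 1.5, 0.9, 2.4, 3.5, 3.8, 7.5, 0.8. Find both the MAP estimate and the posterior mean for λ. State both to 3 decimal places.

Σ times = 20.4. Posterior: Gamma(shape = 5.2+7 = 12.2, rate = 6.5+20.4 = 26.9).
Mode = (α−1)/β = 11.2/26.9 = 0.416.
Mean = α/β = 12.2/26.9 = 0.454.

MAP: 0.416. Posterior mean: 0.454.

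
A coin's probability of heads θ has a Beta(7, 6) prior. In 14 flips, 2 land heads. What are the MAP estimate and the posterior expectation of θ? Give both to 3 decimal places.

Posterior: Beta(7+2, 6+12) = Beta(9, 18).
Mode = (9−1)/(9+18−2) = 8/25 = 0.320.
Mean = 9/(9+18) = 9/27 = 0.333.

MAP = 0.320, posterior mean = 0.333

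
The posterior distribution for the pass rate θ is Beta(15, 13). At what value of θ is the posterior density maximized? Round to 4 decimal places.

Mode = (15−1)/(15+13−2) = 14/26 = 0.5385.
Mean = 15/(15+13) = 15/28 = 0.5357.
This is the posterior mode — the MAP estimate.

0.5385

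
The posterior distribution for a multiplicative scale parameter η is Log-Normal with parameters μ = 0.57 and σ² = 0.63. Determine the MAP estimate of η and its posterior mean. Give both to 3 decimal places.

MAP = 0.942, posterior mean = 2.423

Mode = exp(μ − σ²) = exp(-0.06) = 0.942.
Mean = exp(μ + σ²/2) = exp(0.885) = 2.423.
Mean > mode: the posterior has a right tail.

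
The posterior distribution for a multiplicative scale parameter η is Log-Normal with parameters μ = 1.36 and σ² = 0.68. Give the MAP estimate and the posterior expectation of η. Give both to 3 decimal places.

Mode = exp(μ − σ²) = exp(0.68) = 1.974.
Mean = exp(μ + σ²/2) = exp(1.700) = 5.474.

MAP estimate = 1.974, posterior expectation = 5.474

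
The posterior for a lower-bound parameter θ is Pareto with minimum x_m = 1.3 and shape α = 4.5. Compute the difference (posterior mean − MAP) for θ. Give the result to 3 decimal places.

0.371

The Pareto density is strictly decreasing on [x_m, ∞), so the mode is x_m = 1.300.
Mean = α·x_m/(α−1) = 4.5·1.3/3.5 = 1.671.
Difference = 1.671 − 1.300 = 0.371.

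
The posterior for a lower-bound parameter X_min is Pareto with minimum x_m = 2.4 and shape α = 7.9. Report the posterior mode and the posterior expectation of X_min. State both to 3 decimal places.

The Pareto density is strictly decreasing on [x_m, ∞), so the mode is x_m = 2.400.
Mean = α·x_m/(α−1) = 7.9·2.4/6.9 = 2.748.

MAP: 2.400. Posterior mean: 2.748.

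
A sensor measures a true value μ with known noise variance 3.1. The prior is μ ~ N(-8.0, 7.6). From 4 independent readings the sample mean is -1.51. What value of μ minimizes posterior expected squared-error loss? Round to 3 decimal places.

-2.111

Posterior for μ is Normal. Precision-weighted mean: (1/7.6·-8.0 + 4/3.1·-1.51) / (1/7.6 + 4/3.1) = -2.111.
A Normal posterior is symmetric, so mode = mean.
Squared-error loss ⇒ the optimal estimator is the posterior mean.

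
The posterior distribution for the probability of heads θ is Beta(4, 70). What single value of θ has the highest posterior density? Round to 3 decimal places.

Mode = (4−1)/(4+70−2) = 3/72 = 0.042.
Mean = 4/(4+70) = 4/74 = 0.054.
This is the posterior mode — the MAP estimate.

0.042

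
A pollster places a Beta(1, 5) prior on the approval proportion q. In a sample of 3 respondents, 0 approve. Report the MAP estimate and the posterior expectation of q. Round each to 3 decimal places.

Posterior: Beta(1+0, 5+3) = Beta(1, 8).
Since α = 1 ≤ 1 and β > 1, the Beta density is monotone decreasing on [0,1]; the mode is at 0.
Mean = 1/(1+8) = 0.111.
The mean is pulled above the mode by the posterior's right skew.

MAP = 0.000, posterior mean = 0.111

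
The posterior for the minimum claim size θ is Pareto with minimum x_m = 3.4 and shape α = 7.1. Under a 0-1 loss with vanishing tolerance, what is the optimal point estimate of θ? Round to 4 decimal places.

3.4000

The Pareto density is strictly decreasing on [x_m, ∞), so the mode is x_m = 3.4000.
Mean = α·x_m/(α−1) = 7.1·3.4/6.1 = 3.9574.
This is the posterior mode — the MAP estimate.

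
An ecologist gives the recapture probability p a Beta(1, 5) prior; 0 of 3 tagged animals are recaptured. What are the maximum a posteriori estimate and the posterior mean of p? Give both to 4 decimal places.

Posterior: Beta(1+0, 5+3) = Beta(1, 8).
Since α = 1 ≤ 1 and β > 1, the Beta density is monotone decreasing on [0,1]; the mode is at 0.
Mean = 1/(1+8) = 0.1111.

p_MAP = 0.0000, E[p|data] = 0.1111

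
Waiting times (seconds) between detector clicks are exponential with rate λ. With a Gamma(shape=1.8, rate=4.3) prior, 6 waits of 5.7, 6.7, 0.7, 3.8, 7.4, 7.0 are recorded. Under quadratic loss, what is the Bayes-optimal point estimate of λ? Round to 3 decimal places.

Σ times = 31.3. Posterior: Gamma(shape = 1.8+6 = 7.8, rate = 4.3+31.3 = 35.6).
Mode = (α−1)/β = 6.8/35.6 = 0.191.
Mean = α/β = 7.8/35.6 = 0.219.
Quadratic loss ⇒ the optimal estimator is the posterior mean.

0.219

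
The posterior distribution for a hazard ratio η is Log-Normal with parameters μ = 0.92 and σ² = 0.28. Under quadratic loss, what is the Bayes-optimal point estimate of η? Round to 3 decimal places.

2.886

Mode = exp(μ − σ²) = exp(0.64) = 1.896.
Mean = exp(μ + σ²/2) = exp(1.060) = 2.886.
Quadratic loss ⇒ the optimal estimator is the posterior mean.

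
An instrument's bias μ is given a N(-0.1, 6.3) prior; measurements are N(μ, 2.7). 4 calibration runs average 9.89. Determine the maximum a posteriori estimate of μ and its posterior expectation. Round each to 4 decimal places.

Posterior for μ is Normal. Precision-weighted mean: (1/6.3·-0.1 + 4/2.7·9.89) / (1/6.3 + 4/2.7) = 8.9232.
A Normal posterior is symmetric, so mode = mean.

MAP: 8.9232. Posterior mean: 8.9232.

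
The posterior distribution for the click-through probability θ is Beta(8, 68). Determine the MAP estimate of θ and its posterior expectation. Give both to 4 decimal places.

MAP: 0.0946. Posterior mean: 0.1053.

Mode = (8−1)/(8+68−2) = 7/74 = 0.0946.
Mean = 8/(8+68) = 8/76 = 0.1053.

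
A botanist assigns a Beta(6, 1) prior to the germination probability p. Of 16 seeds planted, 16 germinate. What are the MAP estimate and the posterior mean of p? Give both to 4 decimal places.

p_MAP = 1.0000, E[p|data] = 0.9565

Posterior: Beta(6+16, 1+0) = Beta(22, 1).
Since β = 1 ≤ 1 and α > 1, the Beta density is monotone increasing on [0,1]; the mode is at 1.
Mean = 22/(22+1) = 0.9565.
The mean is pulled below the mode by the posterior's left skew.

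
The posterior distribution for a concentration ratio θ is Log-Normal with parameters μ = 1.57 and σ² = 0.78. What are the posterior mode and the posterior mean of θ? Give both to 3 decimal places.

Mode = exp(μ − σ²) = exp(0.79) = 2.203.
Mean = exp(μ + σ²/2) = exp(1.960) = 7.099.
The mean is pulled above the mode by the posterior's right skew.

MAP = 2.203, posterior mean = 7.099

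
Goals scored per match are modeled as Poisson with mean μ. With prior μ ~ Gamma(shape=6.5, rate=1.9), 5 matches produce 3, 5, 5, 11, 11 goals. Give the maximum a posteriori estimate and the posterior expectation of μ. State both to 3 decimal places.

μ_MAP = 5.870, E[μ|data] = 6.014

Σ counts = 35. Posterior: Gamma(shape = 6.5+35 = 41.5, rate = 1.9+5 = 6.9).
Mode = (α−1)/β = 40.5/6.9 = 5.870.
Mean = α/β = 41.5/6.9 = 6.014.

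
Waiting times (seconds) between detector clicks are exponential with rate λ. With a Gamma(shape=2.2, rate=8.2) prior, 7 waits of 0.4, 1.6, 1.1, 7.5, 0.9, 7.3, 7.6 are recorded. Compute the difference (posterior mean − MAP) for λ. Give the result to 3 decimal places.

Σ times = 26.4. Posterior: Gamma(shape = 2.2+7 = 9.2, rate = 8.2+26.4 = 34.6).
Mode = (α−1)/β = 8.2/34.6 = 0.237.
Mean = α/β = 9.2/34.6 = 0.266.
Difference = 0.266 − 0.237 = 0.029.

0.029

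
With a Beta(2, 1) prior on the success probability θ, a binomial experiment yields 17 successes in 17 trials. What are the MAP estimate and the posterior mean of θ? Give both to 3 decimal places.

MAP: 1.000. Posterior mean: 0.950.

Posterior: Beta(2+17, 1+0) = Beta(19, 1).
Since β = 1 ≤ 1 and α > 1, the Beta density is monotone increasing on [0,1]; the mode is at 1.
Mean = 19/(19+1) = 0.950.
The mean is pulled below the mode by the posterior's left skew.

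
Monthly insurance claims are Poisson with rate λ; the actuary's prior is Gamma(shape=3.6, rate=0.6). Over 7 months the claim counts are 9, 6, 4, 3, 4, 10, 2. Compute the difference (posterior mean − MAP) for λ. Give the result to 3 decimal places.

0.132

Σ counts = 38. Posterior: Gamma(shape = 3.6+38 = 41.6, rate = 0.6+7 = 7.6).
Mode = (α−1)/β = 40.6/7.6 = 5.342.
Mean = α/β = 41.6/7.6 = 5.474.
Difference = 5.474 − 5.342 = 0.132.
The mean is pulled above the mode by the posterior's right skew.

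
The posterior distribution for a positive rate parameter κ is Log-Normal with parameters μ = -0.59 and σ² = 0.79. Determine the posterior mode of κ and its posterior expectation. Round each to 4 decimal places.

MAP = 0.2516; posterior mean = 0.8228

Mode = exp(μ − σ²) = exp(-1.38) = 0.2516.
Mean = exp(μ + σ²/2) = exp(-0.195) = 0.8228.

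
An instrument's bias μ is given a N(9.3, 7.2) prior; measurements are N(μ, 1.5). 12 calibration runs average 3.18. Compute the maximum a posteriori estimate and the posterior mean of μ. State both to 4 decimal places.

maximum a posteriori estimate = 3.2844, posterior mean = 3.2844

Posterior for μ is Normal. Precision-weighted mean: (1/7.2·9.3 + 12/1.5·3.18) / (1/7.2 + 12/1.5) = 3.2844.
A Normal posterior is symmetric, so mode = mean.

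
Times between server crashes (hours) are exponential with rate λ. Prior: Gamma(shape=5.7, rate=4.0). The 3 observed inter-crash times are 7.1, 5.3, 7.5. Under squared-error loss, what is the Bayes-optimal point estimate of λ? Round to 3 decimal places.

0.364

Σ times = 19.9. Posterior: Gamma(shape = 5.7+3 = 8.7, rate = 4.0+19.9 = 23.9).
Mode = (α−1)/β = 7.7/23.9 = 0.322.
Mean = α/β = 8.7/23.9 = 0.364.
Squared-error loss ⇒ the optimal estimator is the posterior mean.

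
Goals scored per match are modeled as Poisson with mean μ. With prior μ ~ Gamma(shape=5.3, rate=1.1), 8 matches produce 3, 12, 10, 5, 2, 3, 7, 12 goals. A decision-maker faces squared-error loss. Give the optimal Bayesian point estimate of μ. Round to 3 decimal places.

6.516

Σ counts = 54. Posterior: Gamma(shape = 5.3+54 = 59.3, rate = 1.1+8 = 9.1).
Mode = (α−1)/β = 58.3/9.1 = 6.407.
Mean = α/β = 59.3/9.1 = 6.516.
Squared-error loss ⇒ the optimal estimator is the posterior mean.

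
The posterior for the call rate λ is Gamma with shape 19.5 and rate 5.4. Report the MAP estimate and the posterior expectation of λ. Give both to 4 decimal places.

MAP estimate = 3.4259, posterior expectation = 3.6111

Mode = (α−1)/β = 18.5/5.4 = 3.4259.
Mean = α/β = 19.5/5.4 = 3.6111.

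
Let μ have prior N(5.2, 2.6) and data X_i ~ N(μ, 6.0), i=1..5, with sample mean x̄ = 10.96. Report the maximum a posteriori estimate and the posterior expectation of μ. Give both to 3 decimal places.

MAP: 9.141. Posterior mean: 9.141.

Posterior for μ is Normal. Precision-weighted mean: (1/2.6·5.2 + 5/6.0·10.96) / (1/2.6 + 5/6.0) = 9.141.
A Normal posterior is symmetric, so mode = mean.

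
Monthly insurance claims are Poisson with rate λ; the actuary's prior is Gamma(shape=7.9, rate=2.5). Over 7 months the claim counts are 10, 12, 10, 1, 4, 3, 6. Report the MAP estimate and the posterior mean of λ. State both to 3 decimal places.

MAP = 5.568, posterior mean = 5.674

Σ counts = 46. Posterior: Gamma(shape = 7.9+46 = 53.9, rate = 2.5+7 = 9.5).
Mode = (α−1)/β = 52.9/9.5 = 5.568.
Mean = α/β = 53.9/9.5 = 5.674.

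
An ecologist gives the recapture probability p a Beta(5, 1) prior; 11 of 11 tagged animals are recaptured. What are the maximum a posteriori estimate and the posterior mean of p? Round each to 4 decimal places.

MAP = 1.0000, posterior mean = 0.9412

Posterior: Beta(5+11, 1+0) = Beta(16, 1).
Since β = 1 ≤ 1 and α > 1, the Beta density is monotone increasing on [0,1]; the mode is at 1.
Mean = 16/(16+1) = 0.9412.
Left-skewed posterior ⇒ mean < mode.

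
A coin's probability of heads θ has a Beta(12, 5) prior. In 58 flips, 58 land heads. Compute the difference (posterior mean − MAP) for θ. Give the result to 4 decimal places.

Posterior: Beta(12+58, 5+0) = Beta(70, 5).
Mode = (70−1)/(70+5−2) = 69/73 = 0.9452.
Mean = 70/(70+5) = 70/75 = 0.9333.
Difference = 0.9333 − 0.9452 = -0.0119.

-0.0119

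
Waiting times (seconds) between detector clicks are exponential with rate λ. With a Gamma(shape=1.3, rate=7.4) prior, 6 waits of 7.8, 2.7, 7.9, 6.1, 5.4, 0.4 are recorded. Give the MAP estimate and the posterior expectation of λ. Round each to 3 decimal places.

Σ times = 30.3. Posterior: Gamma(shape = 1.3+6 = 7.3, rate = 7.4+30.3 = 37.7).
Mode = (α−1)/β = 6.3/37.7 = 0.167.
Mean = α/β = 7.3/37.7 = 0.194.
Right-skewed posterior ⇒ mode < mean.

MAP: 0.167. Posterior mean: 0.194.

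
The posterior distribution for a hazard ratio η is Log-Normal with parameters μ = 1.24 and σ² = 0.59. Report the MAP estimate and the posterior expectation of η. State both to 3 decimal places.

Mode = exp(μ − σ²) = exp(0.65) = 1.916.
Mean = exp(μ + σ²/2) = exp(1.535) = 4.641.

MAP = 1.916, posterior mean = 4.641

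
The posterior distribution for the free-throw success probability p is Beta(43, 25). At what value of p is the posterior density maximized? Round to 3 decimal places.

Mode = (43−1)/(43+25−2) = 42/66 = 0.636.
Mean = 43/(43+25) = 43/68 = 0.632.
This is the posterior mode — the MAP estimate.

0.636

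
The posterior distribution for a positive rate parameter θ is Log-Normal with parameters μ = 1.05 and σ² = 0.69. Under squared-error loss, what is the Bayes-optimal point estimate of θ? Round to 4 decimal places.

4.0350

Mode = exp(μ − σ²) = exp(0.36) = 1.4333.
Mean = exp(μ + σ²/2) = exp(1.395) = 4.0350.
Squared-error loss ⇒ the optimal estimator is the posterior mean.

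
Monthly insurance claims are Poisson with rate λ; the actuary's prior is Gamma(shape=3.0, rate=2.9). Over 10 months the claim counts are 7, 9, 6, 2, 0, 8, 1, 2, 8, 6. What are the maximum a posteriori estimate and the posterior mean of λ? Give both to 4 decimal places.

Σ counts = 49. Posterior: Gamma(shape = 3.0+49 = 52.0, rate = 2.9+10 = 12.9).
Mode = (α−1)/β = 51.0/12.9 = 3.9535.
Mean = α/β = 52.0/12.9 = 4.0310.

maximum a posteriori estimate = 3.9535, posterior mean = 4.0310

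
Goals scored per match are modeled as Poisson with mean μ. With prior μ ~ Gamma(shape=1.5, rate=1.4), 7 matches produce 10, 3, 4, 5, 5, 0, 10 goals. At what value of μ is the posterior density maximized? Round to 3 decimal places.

Σ counts = 37. Posterior: Gamma(shape = 1.5+37 = 38.5, rate = 1.4+7 = 8.4).
Mode = (α−1)/β = 37.5/8.4 = 4.464.
Mean = α/β = 38.5/8.4 = 4.583.
This is the posterior mode — the MAP estimate.

4.464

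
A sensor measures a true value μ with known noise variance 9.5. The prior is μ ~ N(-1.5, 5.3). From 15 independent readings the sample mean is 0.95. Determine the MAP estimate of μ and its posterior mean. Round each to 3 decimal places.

MAP estimate = 0.688, posterior mean = 0.688

Posterior for μ is Normal. Precision-weighted mean: (1/5.3·-1.5 + 15/9.5·0.95) / (1/5.3 + 15/9.5) = 0.688.
A Normal posterior is symmetric, so mode = mean.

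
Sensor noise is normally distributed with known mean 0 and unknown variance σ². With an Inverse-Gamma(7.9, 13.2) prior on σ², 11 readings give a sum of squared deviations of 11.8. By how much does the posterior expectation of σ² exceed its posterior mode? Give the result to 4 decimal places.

0.2139

Posterior: Inverse-Gamma(shape = 7.9+11/2 = 13.4, scale = 13.2+11.8/2 = 19.1).
Mode = β/(α+1) = 19.1/14.4 = 1.3264.
Mean = β/(α−1) = 19.1/12.4 = 1.5403.
Difference = 1.5403 − 1.3264 = 0.2139.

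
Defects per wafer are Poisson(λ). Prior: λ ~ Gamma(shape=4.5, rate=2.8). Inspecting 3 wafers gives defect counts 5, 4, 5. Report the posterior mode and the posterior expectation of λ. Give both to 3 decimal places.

MAP = 3.017, posterior mean = 3.190

Σ counts = 14. Posterior: Gamma(shape = 4.5+14 = 18.5, rate = 2.8+3 = 5.8).
Mode = (α−1)/β = 17.5/5.8 = 3.017.
Mean = α/β = 18.5/5.8 = 3.190.
Right-skewed posterior ⇒ mode < mean.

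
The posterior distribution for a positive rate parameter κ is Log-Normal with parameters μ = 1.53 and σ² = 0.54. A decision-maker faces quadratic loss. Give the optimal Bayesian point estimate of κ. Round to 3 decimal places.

Mode = exp(μ − σ²) = exp(0.99) = 2.691.
Mean = exp(μ + σ²/2) = exp(1.800) = 6.050.
Quadratic loss ⇒ the optimal estimator is the posterior mean.

6.050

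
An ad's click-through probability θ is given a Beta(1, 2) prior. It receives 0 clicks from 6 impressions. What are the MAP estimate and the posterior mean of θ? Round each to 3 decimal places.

θ_MAP = 0.000, E[θ|data] = 0.111

Posterior: Beta(1+0, 2+6) = Beta(1, 8).
Since α = 1 ≤ 1 and β > 1, the Beta density is monotone decreasing on [0,1]; the mode is at 0.
Mean = 1/(1+8) = 0.111.
Right-skewed posterior ⇒ mode < mean.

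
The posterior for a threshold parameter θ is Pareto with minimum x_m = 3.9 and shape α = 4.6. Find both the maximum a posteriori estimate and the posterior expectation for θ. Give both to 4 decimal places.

MAP = 3.9000; posterior mean = 4.9833

The Pareto density is strictly decreasing on [x_m, ∞), so the mode is x_m = 3.9000.
Mean = α·x_m/(α−1) = 4.6·3.9/3.6 = 4.9833.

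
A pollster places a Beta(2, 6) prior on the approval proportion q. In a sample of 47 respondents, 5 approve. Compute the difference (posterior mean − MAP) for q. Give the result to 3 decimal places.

Posterior: Beta(2+5, 6+42) = Beta(7, 48).
Mode = (7−1)/(7+48−2) = 6/53 = 0.113.
Mean = 7/(7+48) = 7/55 = 0.127.
Difference = 0.127 − 0.113 = 0.014.

0.014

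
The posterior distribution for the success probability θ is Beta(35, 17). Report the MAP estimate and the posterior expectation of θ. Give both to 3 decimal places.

Mode = (35−1)/(35+17−2) = 34/50 = 0.680.
Mean = 35/(35+17) = 35/52 = 0.673.
The posterior is left-skewed, so the mode exceeds the mean.

MAP = 0.680, posterior mean = 0.673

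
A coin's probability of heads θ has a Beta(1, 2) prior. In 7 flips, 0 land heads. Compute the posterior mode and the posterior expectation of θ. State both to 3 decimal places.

Posterior: Beta(1+0, 2+7) = Beta(1, 9).
Since α = 1 ≤ 1 and β > 1, the Beta density is monotone decreasing on [0,1]; the mode is at 0.
Mean = 1/(1+9) = 0.100.
The mean is pulled above the mode by the posterior's right skew.

θ_MAP = 0.000, E[θ|data] = 0.100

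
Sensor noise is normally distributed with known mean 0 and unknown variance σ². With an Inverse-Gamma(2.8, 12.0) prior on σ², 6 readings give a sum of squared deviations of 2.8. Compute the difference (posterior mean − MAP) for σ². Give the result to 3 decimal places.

0.821

Posterior: Inverse-Gamma(shape = 2.8+6/2 = 5.8, scale = 12.0+2.8/2 = 13.4).
Mode = β/(α+1) = 13.4/6.8 = 1.971.
Mean = β/(α−1) = 13.4/4.8 = 2.792.
Difference = 2.792 − 1.971 = 0.821.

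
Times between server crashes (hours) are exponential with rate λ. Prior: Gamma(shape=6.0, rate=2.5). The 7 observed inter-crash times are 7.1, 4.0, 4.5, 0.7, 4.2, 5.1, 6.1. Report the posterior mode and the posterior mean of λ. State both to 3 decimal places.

Σ times = 31.7. Posterior: Gamma(shape = 6.0+7 = 13.0, rate = 2.5+31.7 = 34.2).
Mode = (α−1)/β = 12.0/34.2 = 0.351.
Mean = α/β = 13.0/34.2 = 0.380.
Right-skewed posterior ⇒ mode < mean.

MAP = 0.351; posterior mean = 0.380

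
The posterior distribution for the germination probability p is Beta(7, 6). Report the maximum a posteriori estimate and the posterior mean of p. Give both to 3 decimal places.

Mode = (7−1)/(7+6−2) = 6/11 = 0.545.
Mean = 7/(7+6) = 7/13 = 0.538.
The posterior is left-skewed, so the mode exceeds the mean.

p_MAP = 0.545, E[p|data] = 0.538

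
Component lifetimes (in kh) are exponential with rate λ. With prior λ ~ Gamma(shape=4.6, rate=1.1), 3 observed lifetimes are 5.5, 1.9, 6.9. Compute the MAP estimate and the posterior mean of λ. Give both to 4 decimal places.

Σ times = 14.3. Posterior: Gamma(shape = 4.6+3 = 7.6, rate = 1.1+14.3 = 15.4).
Mode = (α−1)/β = 6.6/15.4 = 0.4286.
Mean = α/β = 7.6/15.4 = 0.4935.
The posterior is right-skewed, so the mean exceeds the mode.

MAP = 0.4286; posterior mean = 0.4935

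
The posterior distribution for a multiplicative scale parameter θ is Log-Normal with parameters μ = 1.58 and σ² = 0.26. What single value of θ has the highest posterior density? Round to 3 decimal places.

3.743

Mode = exp(μ − σ²) = exp(1.32) = 3.743.
Mean = exp(μ + σ²/2) = exp(1.710) = 5.529.
This is the posterior mode — the MAP estimate.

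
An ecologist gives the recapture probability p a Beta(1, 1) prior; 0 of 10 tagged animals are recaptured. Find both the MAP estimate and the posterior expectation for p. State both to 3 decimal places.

MAP: 0.000. Posterior mean: 0.083.

Posterior: Beta(1+0, 1+10) = Beta(1, 11).
Since α = 1 ≤ 1 and β > 1, the Beta density is monotone decreasing on [0,1]; the mode is at 0.
Mean = 1/(1+11) = 0.083.
Right-skewed posterior ⇒ mode < mean.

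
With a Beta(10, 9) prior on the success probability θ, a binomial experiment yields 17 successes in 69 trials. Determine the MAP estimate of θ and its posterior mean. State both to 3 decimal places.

MAP estimate = 0.302, posterior mean = 0.307

Posterior: Beta(10+17, 9+52) = Beta(27, 61).
Mode = (27−1)/(27+61−2) = 26/86 = 0.302.
Mean = 27/(27+61) = 27/88 = 0.307.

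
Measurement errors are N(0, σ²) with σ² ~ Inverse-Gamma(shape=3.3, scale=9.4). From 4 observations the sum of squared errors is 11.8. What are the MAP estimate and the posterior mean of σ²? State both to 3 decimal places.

MAP = 2.429, posterior mean = 3.558

Posterior: Inverse-Gamma(shape = 3.3+4/2 = 5.3, scale = 9.4+11.8/2 = 15.3).
Mode = β/(α+1) = 15.3/6.3 = 2.429.
Mean = β/(α−1) = 15.3/4.3 = 3.558.
Mean > mode: the posterior has a right tail.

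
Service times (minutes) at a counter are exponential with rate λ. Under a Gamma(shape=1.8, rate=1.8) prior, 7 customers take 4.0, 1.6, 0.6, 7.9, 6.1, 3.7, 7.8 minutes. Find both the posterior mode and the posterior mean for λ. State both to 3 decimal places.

MAP = 0.233, posterior mean = 0.263

Σ times = 31.7. Posterior: Gamma(shape = 1.8+7 = 8.8, rate = 1.8+31.7 = 33.5).
Mode = (α−1)/β = 7.8/33.5 = 0.233.
Mean = α/β = 8.8/33.5 = 0.263.
Right-skewed posterior ⇒ mode < mean.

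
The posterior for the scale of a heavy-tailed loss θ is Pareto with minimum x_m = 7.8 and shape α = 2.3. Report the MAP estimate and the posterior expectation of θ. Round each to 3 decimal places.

MAP = 7.800, posterior mean = 13.800

The Pareto density is strictly decreasing on [x_m, ∞), so the mode is x_m = 7.800.
Mean = α·x_m/(α−1) = 2.3·7.8/1.3 = 13.800.
The posterior is right-skewed, so the mean exceeds the mode.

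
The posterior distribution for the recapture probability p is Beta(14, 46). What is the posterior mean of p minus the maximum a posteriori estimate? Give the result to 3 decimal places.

Mode = (14−1)/(14+46−2) = 13/58 = 0.224.
Mean = 14/(14+46) = 14/60 = 0.233.
Difference = 0.233 − 0.224 = 0.009.

0.009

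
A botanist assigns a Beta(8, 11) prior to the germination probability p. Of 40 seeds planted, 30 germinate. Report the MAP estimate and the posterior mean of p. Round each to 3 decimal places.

Posterior: Beta(8+30, 11+10) = Beta(38, 21).
Mode = (38−1)/(38+21−2) = 37/57 = 0.649.
Mean = 38/(38+21) = 38/59 = 0.644.

MAP: 0.649. Posterior mean: 0.644.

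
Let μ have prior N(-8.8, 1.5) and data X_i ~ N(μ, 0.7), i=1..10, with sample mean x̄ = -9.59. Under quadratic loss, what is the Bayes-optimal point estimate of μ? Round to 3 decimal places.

Posterior for μ is Normal. Precision-weighted mean: (1/1.5·-8.8 + 10/0.7·-9.59) / (1/1.5 + 10/0.7) = -9.555.
A Normal posterior is symmetric, so mode = mean.
Quadratic loss ⇒ the optimal estimator is the posterior mean.

-9.555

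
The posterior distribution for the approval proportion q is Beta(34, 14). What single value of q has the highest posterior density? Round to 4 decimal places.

Mode = (34−1)/(34+14−2) = 33/46 = 0.7174.
Mean = 34/(34+14) = 34/48 = 0.7083.
This is the posterior mode — the MAP estimate.

0.7174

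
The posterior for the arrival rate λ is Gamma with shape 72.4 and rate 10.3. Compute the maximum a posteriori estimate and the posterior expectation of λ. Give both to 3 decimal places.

λ_MAP = 6.932, E[λ|data] = 7.029

Mode = (α−1)/β = 71.4/10.3 = 6.932.
Mean = α/β = 72.4/10.3 = 7.029.
The posterior is right-skewed, so the mean exceeds the mode.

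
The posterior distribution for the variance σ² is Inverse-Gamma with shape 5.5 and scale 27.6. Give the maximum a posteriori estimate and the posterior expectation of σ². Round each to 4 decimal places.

MAP: 4.2462. Posterior mean: 6.1333.

Mode = β/(α+1) = 27.6/6.5 = 4.2462.
Mean = β/(α−1) = 27.6/4.5 = 6.1333.
Right-skewed posterior ⇒ mode < mean.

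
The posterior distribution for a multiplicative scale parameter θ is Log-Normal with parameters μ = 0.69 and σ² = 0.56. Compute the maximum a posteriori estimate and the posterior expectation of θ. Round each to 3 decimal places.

MAP: 1.139. Posterior mean: 2.638.

Mode = exp(μ − σ²) = exp(0.13) = 1.139.
Mean = exp(μ + σ²/2) = exp(0.970) = 2.638.
Mean > mode: the posterior has a right tail.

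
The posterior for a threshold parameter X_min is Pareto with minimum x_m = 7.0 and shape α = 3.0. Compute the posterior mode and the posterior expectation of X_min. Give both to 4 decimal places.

The Pareto density is strictly decreasing on [x_m, ∞), so the mode is x_m = 7.0000.
Mean = α·x_m/(α−1) = 3.0·7.0/2.0 = 10.5000.
Right-skewed posterior ⇒ mode < mean.

X_min_MAP = 7.0000, E[X_min|data] = 10.5000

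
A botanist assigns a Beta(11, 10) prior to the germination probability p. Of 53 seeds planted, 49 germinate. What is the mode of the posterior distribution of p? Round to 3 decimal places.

Posterior: Beta(11+49, 10+4) = Beta(60, 14).
Mode = (60−1)/(60+14−2) = 59/72 = 0.819.
Mean = 60/(60+14) = 60/74 = 0.811.
This is the posterior mode — the MAP estimate.

0.819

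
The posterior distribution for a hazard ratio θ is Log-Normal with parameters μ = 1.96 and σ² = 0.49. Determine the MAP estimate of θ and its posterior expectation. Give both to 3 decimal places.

θ_MAP = 4.349, E[θ|data] = 9.070

Mode = exp(μ − σ²) = exp(1.47) = 4.349.
Mean = exp(μ + σ²/2) = exp(2.205) = 9.070.
Mean > mode: the posterior has a right tail.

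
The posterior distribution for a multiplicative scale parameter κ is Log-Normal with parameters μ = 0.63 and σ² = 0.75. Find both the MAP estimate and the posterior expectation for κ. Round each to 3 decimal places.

MAP = 0.887, posterior mean = 2.732

Mode = exp(μ − σ²) = exp(-0.12) = 0.887.
Mean = exp(μ + σ²/2) = exp(1.005) = 2.732.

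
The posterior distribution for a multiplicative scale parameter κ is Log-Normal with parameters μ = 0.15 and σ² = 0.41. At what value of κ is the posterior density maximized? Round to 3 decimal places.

0.771

Mode = exp(μ − σ²) = exp(-0.26) = 0.771.
Mean = exp(μ + σ²/2) = exp(0.355) = 1.426.
This is the posterior mode — the MAP estimate.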